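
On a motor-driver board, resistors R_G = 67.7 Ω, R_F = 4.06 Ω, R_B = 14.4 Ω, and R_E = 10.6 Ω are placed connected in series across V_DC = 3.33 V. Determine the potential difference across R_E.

V ≈ 0.365 V

ΣR = 67.7 + 4.06 + 14.4 + 10.6 = 96.76 Ω.
Voltage divider: V = V_DC · (10.60 / 96.76) = 3.33 × 0.1095 = 0.3648 V.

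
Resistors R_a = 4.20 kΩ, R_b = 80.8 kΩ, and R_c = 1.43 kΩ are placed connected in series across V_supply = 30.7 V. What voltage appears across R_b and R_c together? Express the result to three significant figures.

ΣR = 4.20 + 80.8 + 1.43 = 86.43 kΩ.
R_{R_b..R_c} = 80.8 + 1.43 = 82.23 kΩ.
By the voltage-divider rule, V = 30.7 × 82.23/86.43 = 29.21 V.

V ≈ 29.2 V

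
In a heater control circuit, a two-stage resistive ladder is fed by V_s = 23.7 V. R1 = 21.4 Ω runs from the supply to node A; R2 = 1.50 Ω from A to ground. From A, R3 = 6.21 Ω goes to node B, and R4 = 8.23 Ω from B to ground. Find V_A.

Looking into the second stage from A: R3 + R4 = 14.44 Ω appears in parallel with R2.
Effective lower resistance at A: R2 ‖ 14.44 = 1.359 Ω.
V_A = 23.7 × 1.359/(21.4 + 1.359) = 1.415 V.

V_A ≈ 1.42 V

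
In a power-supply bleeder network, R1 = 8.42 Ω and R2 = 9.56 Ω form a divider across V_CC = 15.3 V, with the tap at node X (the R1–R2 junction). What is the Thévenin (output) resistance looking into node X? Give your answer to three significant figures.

R_th ≈ 4.48 Ω

With V_CC suppressed (replaced by a short), R_th = R1 ‖ R2 = (8.420 × 9.56)/(8.420 + 9.56) = 4.477 Ω.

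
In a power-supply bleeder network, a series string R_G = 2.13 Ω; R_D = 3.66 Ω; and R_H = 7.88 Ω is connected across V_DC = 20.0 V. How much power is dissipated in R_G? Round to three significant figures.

The common current is I = 20.0/13.67 = 1.463 A.
P(R_G) = I²·R_G = (1.463)² × 2.13 = 4.559 W.

P ≈ 4.56 W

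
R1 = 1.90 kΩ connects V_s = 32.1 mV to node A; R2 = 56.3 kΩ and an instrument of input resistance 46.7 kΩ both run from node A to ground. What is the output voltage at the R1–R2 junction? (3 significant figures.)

V_out ≈ 29.9 mV

R2 ‖ R_L = (56.3 × 46.7)/(56.3 + 46.7) = 25.53 kΩ.
Then V_out = V_s · R2'/(R1 + R2') = 32.1 × 25.53/27.43 = 29.88 mV.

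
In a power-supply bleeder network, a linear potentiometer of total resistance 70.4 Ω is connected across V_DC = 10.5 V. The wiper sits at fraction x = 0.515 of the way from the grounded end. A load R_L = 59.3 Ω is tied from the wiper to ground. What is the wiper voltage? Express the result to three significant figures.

Lower segment x·R_p = 36.26 Ω; upper segment (1−x)·R_p = 34.14 Ω.
(x·R_p) ‖ R_L = 22.50 Ω.
Loaded-divider output: V_out = 10.5 × 0.3972 = 4.171 V.

V_out ≈ 4.17 V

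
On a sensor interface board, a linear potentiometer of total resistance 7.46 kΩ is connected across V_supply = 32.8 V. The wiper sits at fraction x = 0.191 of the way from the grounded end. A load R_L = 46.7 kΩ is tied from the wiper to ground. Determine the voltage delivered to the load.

V_out ≈ 6.11 V

Split the track: R_lower = x·R_p = 1.425 kΩ, R_upper = (1−x)·R_p = 6.035 kΩ.
Lower segment in parallel with the load: 1.425 ‖ 46.7 = 1.383 kΩ.
Loaded-divider output: V_out = 32.8 × 0.1864 = 6.114 V.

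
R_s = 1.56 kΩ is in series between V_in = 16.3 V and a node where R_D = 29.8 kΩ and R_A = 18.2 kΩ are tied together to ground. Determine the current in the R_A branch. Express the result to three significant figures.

Parallel bank: R_p = 1/(1/29.8 + 1/18.2) = 11.30 kΩ.
V_A by voltage divider: V_A = 16.3 × 11.30/(1.56 + 11.30) = 14.32 V.
Branch current I = V_A/R_A = 14.32/18.2 = 0.7870 mA.
(Equivalently: I_total = 1.268 mA, then current-divider fraction G_k/ΣG = 0.6208.)

I ≈ 0.787 mA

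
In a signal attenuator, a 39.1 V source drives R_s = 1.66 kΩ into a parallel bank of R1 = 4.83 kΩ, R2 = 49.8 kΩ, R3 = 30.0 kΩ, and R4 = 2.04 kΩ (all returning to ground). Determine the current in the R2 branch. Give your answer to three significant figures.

I ≈ 0.350 mA

Combine the parallel branches: R_p = (1/4.83 + 1/49.8 + 1/30.0 + 1/2.04)⁻¹ = 1.332 kΩ.
Node voltage V_A = V_DC · R_p/(R_s + R_p) = 39.1 × 0.4452 = 17.41 V.
I(R2) = V_A / R2 = 17.41/49.8 = 0.3496 mA.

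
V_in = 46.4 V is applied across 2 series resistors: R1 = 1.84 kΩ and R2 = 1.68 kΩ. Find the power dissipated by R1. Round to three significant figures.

P ≈ 320 mW

The common current is I = 46.4/3.520 = 13.18 mA.
P = I²R = 173.8 × 1.84 = 319.7 mW.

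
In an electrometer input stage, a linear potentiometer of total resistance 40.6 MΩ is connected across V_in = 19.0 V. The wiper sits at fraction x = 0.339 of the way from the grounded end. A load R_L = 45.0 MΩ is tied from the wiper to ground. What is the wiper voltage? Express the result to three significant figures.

The pot divides into 26.84 MΩ above the wiper and 13.76 MΩ below.
(x·R_p) ‖ R_L = 10.54 MΩ.
Then V_out = V_in · 10.54/(26.84 + 10.54) = 5.358 V.
(Unloaded: V_out = x·V_in = 6.44 V.)

V_out ≈ 5.36 V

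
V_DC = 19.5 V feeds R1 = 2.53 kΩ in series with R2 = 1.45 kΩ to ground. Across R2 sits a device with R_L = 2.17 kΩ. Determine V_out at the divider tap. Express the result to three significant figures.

The load sits in parallel with R2, giving an effective lower resistance R2' = R2·R_L/(R2+R_L) = 0.8692 kΩ.
Then V_out = V_DC · R2'/(R1 + R2') = 19.5 × 0.8692/3.399 = 4.986 V.

V_out ≈ 4.99 V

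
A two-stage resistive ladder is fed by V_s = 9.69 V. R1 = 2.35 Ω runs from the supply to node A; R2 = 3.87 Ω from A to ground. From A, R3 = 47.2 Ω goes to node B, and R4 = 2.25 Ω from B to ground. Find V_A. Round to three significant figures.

V_A ≈ 5.86 V

Node A sees R2 in parallel with the series input of stage 2, R3 + R4 = 49.45 Ω.
R2 ‖ (R3+R4) = 3.589 Ω.
V_A = 9.69 × 3.589/(2.35 + 3.589) = 5.856 V.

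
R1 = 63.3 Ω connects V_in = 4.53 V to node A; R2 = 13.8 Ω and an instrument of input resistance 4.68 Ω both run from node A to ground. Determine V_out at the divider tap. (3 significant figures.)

V_out ≈ 0.237 V

R2 ‖ R_L = (13.8 × 4.68)/(13.8 + 4.68) = 3.495 Ω.
Voltage divider with the loaded lower leg: V_out = 4.53 × 3.495/(63.3 + 3.495) = 4.53 × 0.05232 = 0.2370 V.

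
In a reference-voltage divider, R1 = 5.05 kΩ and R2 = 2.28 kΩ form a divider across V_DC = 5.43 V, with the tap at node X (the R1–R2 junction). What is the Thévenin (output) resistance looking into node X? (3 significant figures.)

Looking into X with the source shorted: R_th = R1·R2/(R1+R2) = 5.050 × 2.28/7.330 = 1.571 kΩ.

R_th ≈ 1.57 kΩ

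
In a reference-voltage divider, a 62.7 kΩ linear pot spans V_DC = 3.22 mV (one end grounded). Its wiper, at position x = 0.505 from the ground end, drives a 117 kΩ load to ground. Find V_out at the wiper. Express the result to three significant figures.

The pot divides into 31.04 kΩ above the wiper and 31.66 kΩ below.
(x·R_p) ‖ R_L = 24.92 kΩ.
V_out = 3.22 × 24.92/(31.04 + 24.92) = 1.434 mV.

V_out ≈ 1.43 mV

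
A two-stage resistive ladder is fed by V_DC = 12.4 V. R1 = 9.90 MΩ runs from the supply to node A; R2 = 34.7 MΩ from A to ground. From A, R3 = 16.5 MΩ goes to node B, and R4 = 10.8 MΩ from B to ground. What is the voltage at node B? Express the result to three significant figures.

V_B ≈ 2.98 V

Looking into the second stage from A: R3 + R4 = 27.30 MΩ appears in parallel with R2.
Effective lower resistance at A: R2 ‖ 27.30 = 15.28 MΩ.
First divider: V_A = V_DC · 15.28/(9.90 + 15.28) = 7.525 V.
Then the unloaded second divider: V_B = V_A × R4/(R3+R4) = 7.525 × 0.3956 = 2.977 V.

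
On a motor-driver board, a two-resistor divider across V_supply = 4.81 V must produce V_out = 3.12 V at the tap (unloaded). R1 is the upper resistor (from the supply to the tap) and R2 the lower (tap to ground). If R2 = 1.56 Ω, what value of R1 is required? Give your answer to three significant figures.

Required fraction k = V_out/V_supply = 0.6486.
Rearranging, R1 = R2·(1−k)/k = 1.56 × 0.5417 = 0.8450 Ω.

R1 ≈ 0.845 Ω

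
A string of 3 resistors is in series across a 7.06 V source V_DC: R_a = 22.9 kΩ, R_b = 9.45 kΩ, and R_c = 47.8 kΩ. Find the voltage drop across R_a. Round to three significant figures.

V ≈ 2.02 V

Series total: ΣR = 22.9 + 9.45 + 47.8 = 80.15 kΩ.
V = V_DC · R/ΣR = 7.06 × 0.2857 = 2.017 V.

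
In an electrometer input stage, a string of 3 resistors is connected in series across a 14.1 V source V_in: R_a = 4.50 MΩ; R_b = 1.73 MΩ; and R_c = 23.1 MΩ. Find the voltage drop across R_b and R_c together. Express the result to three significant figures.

ΣR = 4.50 + 1.73 + 23.1 = 29.33 MΩ.
R_{R_b..R_c} = 1.73 + 23.1 = 24.83 MΩ.
V = V_in · R/ΣR = 14.1 × 0.8466 = 11.94 V.

V ≈ 11.9 V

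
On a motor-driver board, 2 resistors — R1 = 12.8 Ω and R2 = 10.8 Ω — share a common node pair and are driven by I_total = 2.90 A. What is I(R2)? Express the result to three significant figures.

For two parallel branches, I_k = I_total · (other R)/(sum of R).
So I = 2.90 × 12.8/23.60 = 1.573 A.

I ≈ 1.57 A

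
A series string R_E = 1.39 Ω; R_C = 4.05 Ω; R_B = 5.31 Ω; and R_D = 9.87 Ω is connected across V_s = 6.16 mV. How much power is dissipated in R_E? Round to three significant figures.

P ≈ 0.124 µW

The common current is I = 6.16/20.62 = 0.2987 mA.
V(R_E) = I·R = 0.4152 mV; P = V·I = 0.4152 × 0.2987 = 0.1241 µW.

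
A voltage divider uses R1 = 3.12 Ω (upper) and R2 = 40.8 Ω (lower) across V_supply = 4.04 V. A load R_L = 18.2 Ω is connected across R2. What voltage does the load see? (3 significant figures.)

V_out ≈ 3.24 V

R2 ‖ R_L = (40.8 × 18.2)/(40.8 + 18.2) = 12.59 Ω.
Then V_out = V_supply · R2'/(R1 + R2') = 4.04 × 12.59/15.71 = 3.237 V.
(Unloaded it would be 3.75 V; the load pulls it down.)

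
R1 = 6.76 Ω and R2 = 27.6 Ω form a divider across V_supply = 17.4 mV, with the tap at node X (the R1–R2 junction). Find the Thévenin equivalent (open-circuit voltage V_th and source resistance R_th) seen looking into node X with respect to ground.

V_th ≈ 14.0 mV, R_th ≈ 5.43 Ω

Open-circuit (no load on X): V_th = V_supply · R2/(R1 + R2) = 17.4 × 27.6/(6.760 + 27.6) = 13.98 mV.
With V_supply suppressed (replaced by a short), R_th = R1 ‖ R2 = (6.760 × 27.6)/(6.760 + 27.6) = 5.430 Ω.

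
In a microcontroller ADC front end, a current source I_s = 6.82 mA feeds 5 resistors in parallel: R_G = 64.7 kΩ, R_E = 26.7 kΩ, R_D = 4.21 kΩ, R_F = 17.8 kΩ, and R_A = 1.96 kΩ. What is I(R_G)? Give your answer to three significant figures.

I ≈ 0.123 mA

Conductances: ΣG = 1/64.7 + 1/26.7 + 1/4.21 + 1/17.8 + 1/1.96 = 0.8568 (1/kΩ).
By the current-divider rule, I = I_s · G_k/ΣG = 6.82 × 0.01804 = 0.1230 mA.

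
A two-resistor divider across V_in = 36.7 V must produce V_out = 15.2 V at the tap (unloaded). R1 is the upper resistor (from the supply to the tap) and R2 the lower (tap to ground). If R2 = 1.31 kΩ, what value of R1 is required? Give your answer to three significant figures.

R1 ≈ 1.85 kΩ

V_out/V_in = R2/(R1+R2) = 0.4142.
R1 = R2·(1/k − 1) = 1.31 × 1.414 = 1.853 kΩ.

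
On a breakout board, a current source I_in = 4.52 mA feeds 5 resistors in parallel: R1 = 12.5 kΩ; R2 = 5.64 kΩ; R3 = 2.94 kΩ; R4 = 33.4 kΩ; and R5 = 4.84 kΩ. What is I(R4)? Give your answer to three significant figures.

I ≈ 0.162 mA

ΣG = 1/12.5 + 1/5.64 + 1/2.94 + 1/33.4 + 1/4.84 = 0.8340.
R4 takes the fraction G_k/ΣG = 0.02994/0.8340 = 0.03590, so I = 4.52 × 0.03590 = 0.1623 mA.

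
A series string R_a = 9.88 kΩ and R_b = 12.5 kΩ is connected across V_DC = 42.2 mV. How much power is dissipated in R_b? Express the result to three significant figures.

P ≈ 44.4 nW

ΣR = 22.38 kΩ → I = 42.2/22.38 = 1.886 µA.
P(R_b) = I²·R_b = (1.886)² × 12.5 = 44.44 nW.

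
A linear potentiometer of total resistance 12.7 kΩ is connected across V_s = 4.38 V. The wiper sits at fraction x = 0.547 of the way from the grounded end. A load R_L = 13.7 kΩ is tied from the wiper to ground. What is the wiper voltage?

The pot divides into 5.753 kΩ above the wiper and 6.947 kΩ below.
R_L loads the lower segment: effective lower R = 4.610 kΩ.
Then V_out = V_s · 4.610/(5.753 + 4.610) = 1.948 V.

V_out ≈ 1.95 V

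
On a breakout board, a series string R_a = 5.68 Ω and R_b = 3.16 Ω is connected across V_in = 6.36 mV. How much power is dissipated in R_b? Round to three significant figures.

ΣR = 8.840 Ω → I = 6.36/8.840 = 0.7195 mA.
P = I²R = 0.5176 × 3.16 = 1.636 µW.

P ≈ 1.64 µW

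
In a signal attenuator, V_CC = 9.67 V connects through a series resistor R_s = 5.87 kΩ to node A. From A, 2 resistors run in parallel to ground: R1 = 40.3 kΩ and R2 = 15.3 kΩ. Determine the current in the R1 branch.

Equivalent of the parallel group: R_p = 11.09 kΩ.
Node voltage V_A = V_CC · R_p/(R_s + R_p) = 9.67 × 0.6539 = 6.323 V.
Branch current I = V_A/R1 = 6.323/40.3 = 0.1569 mA.

I ≈ 0.157 mA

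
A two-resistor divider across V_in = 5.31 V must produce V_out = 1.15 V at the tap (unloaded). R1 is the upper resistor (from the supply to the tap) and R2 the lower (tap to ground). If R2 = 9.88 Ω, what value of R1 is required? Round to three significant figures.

The divider ratio is R2/(R1+R2) = 1.15/5.31 = 0.2166.
So R1 = R2 · (V_in/V_out − 1) = 9.88 × (5.31/1.15 − 1) = 9.88 × 3.617 = 35.74 Ω.

R1 ≈ 35.7 Ω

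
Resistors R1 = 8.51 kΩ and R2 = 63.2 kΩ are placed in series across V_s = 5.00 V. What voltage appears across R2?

V ≈ 4.41 V

ΣR = 8.51 + 63.2 = 71.71 kΩ.
V = V_s · R/ΣR = 5.00 × 0.8813 = 4.407 V.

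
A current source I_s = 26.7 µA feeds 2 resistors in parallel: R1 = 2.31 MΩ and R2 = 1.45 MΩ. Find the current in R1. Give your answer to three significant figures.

I ≈ 10.3 µA

For two parallel branches, I_k = I_s · (other R)/(sum of R).
So I = 26.7 × 1.45/3.760 = 10.30 µA.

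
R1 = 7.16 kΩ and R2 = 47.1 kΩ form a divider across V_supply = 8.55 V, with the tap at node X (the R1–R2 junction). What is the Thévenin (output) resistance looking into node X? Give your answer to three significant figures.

R_th ≈ 6.22 kΩ

Looking into X with the source shorted: R_th = R1·R2/(R1+R2) = 7.160 × 47.1/54.26 = 6.215 kΩ.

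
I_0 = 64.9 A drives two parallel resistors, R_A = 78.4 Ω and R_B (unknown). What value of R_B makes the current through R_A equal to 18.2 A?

In a two-way split, I_A/I_0 = R_B/(R_A + R_B).
With f = 0.2804, R_B = R_A · f/(1−f) = 78.4 × 0.3897 = 30.55 Ω.

R_B ≈ 30.6 Ω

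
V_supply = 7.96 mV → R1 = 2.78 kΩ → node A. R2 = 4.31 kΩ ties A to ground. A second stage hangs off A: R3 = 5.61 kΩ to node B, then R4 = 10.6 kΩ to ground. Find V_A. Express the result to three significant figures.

Looking into the second stage from A: R3 + R4 = 16.21 kΩ appears in parallel with R2.
R2 ‖ (R3+R4) = 3.405 kΩ.
V_A = 7.96 × 3.405/(2.78 + 3.405) = 4.382 mV.

V_A ≈ 4.38 mV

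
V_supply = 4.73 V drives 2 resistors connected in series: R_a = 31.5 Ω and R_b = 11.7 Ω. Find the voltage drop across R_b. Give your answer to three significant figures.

V ≈ 1.28 V

Total series resistance ΣR = 31.5 + 11.7 = 43.20 Ω.
By the voltage-divider rule, V = 4.73 × 11.70/43.20 = 1.281 V.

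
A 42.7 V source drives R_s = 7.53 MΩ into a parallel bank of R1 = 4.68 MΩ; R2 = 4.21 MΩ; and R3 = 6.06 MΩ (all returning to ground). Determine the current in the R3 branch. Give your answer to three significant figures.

Combine the parallel branches: R_p = (1/4.68 + 1/4.21 + 1/6.06)⁻¹ = 1.623 MΩ.
V_A by voltage divider: V_A = 42.7 × 1.623/(7.53 + 1.623) = 7.571 V.
I(R3) = V_A / R3 = 7.571/6.06 = 1.249 µA.
(Equivalently: I_total = 4.665 µA, then current-divider fraction G_k/ΣG = 0.2678.)

I ≈ 1.25 µA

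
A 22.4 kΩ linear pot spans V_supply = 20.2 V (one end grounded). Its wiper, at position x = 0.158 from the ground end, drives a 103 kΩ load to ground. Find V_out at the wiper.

The pot divides into 18.86 kΩ above the wiper and 3.539 kΩ below.
Lower segment in parallel with the load: 3.539 ‖ 103 = 3.422 kΩ.
V_out = 20.2 × 3.422/(18.86 + 3.422) = 3.102 V.

V_out ≈ 3.10 V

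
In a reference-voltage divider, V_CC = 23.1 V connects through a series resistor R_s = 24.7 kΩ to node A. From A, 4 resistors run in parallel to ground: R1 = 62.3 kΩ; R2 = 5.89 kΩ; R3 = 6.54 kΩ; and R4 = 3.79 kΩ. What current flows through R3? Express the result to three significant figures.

I ≈ 0.222 mA

Equivalent of the parallel group: R_p = 1.660 kΩ.
V_A = 23.1 × 1.660/26.36 = 1.454 V.
Branch current I = V_A/R3 = 1.454/6.54 = 0.2224 mA.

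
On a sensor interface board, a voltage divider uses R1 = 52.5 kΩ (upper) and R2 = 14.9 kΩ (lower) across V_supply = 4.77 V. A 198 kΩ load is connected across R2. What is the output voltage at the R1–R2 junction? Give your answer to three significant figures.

R2 ‖ R_L = (14.9 × 198)/(14.9 + 198) = 13.86 kΩ.
Voltage divider with the loaded lower leg: V_out = 4.77 × 13.86/(52.5 + 13.86) = 4.77 × 0.2088 = 0.9961 V.

V_out ≈ 0.996 V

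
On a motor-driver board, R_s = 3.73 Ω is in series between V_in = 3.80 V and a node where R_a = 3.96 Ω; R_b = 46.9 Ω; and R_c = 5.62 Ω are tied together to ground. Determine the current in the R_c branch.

I ≈ 0.252 A

Parallel bank: R_p = 1/(1/3.96 + 1/46.9 + 1/5.62) = 2.213 Ω.
V_A by voltage divider: V_A = 3.80 × 2.213/(3.73 + 2.213) = 1.415 V.
I(R_c) = V_A / R_c = 1.415/5.62 = 0.2518 A.
(Equivalently: I_total = 0.6394 A, then current-divider fraction G_k/ΣG = 0.3939.)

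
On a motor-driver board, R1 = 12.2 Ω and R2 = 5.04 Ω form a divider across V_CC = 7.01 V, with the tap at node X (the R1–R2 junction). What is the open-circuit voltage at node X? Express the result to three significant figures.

V_th is the unloaded tap voltage: V_CC · R2/(R1+R2) = 7.01 × 0.2923 = 2.049 V.

V_th ≈ 2.05 V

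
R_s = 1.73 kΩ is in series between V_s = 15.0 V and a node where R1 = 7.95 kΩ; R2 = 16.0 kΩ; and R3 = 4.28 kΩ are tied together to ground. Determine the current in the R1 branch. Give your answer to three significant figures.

I ≈ 1.09 mA

Combine the parallel branches: R_p = (1/7.95 + 1/16.0 + 1/4.28)⁻¹ = 2.370 kΩ.
V_A = 15.0 × 2.370/4.100 = 8.671 V.
I(R1) = V_A / R1 = 8.671/7.95 = 1.091 mA.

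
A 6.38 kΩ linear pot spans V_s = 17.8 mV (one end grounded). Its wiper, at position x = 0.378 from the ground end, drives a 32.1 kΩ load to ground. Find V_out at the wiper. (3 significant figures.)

V_out ≈ 6.43 mV

Lower segment x·R_p = 2.412 kΩ; upper segment (1−x)·R_p = 3.968 kΩ.
(x·R_p) ‖ R_L = 2.243 kΩ.
Then V_out = V_s · 2.243/(3.968 + 2.243) = 6.428 mV.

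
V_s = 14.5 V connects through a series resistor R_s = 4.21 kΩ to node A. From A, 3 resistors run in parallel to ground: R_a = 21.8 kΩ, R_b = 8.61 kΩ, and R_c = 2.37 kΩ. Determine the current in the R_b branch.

Equivalent of the parallel group: R_p = 1.712 kΩ.
V_A = 14.5 × 1.712/5.922 = 4.193 V.
Branch current I = V_A/R_b = 4.193/8.61 = 0.4869 mA.

I ≈ 0.487 mA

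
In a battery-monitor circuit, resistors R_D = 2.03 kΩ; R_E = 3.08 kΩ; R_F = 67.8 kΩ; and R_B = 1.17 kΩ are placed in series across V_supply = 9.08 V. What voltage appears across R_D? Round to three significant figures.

V ≈ 0.249 V

Total series resistance ΣR = 2.03 + 3.08 + 67.8 + 1.17 = 74.08 kΩ.
By the voltage-divider rule, V = 9.08 × 2.030/74.08 = 0.2488 V.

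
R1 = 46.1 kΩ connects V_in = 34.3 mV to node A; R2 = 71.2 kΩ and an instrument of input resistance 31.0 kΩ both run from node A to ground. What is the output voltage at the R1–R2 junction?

The load sits in parallel with R2, giving an effective lower resistance R2' = R2·R_L/(R2+R_L) = 21.60 kΩ.
Then V_out = V_in · R2'/(R1 + R2') = 34.3 × 21.60/67.70 = 10.94 mV.
(Unloaded it would be 20.8 mV; the load pulls it down.)

V_out ≈ 10.9 mV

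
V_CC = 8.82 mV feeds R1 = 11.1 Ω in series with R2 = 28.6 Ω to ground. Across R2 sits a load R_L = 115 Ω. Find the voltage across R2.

V_out ≈ 5.94 mV

R2 ‖ R_L = (28.6 × 115)/(28.6 + 115) = 22.90 Ω.
Then V_out = V_CC · R2'/(R1 + R2') = 8.82 × 22.90/34.00 = 5.941 mV.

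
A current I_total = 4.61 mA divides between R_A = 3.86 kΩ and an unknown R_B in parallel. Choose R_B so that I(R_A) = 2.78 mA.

In a two-way split, I_A/I_total = R_B/(R_A + R_B).
With f = 0.6030, R_B = R_A · f/(1−f) = 3.86 × 1.519 = 5.864 kΩ.

R_B ≈ 5.86 kΩ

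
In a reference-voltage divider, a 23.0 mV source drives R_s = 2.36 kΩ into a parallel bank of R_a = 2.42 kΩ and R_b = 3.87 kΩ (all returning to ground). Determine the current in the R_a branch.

I ≈ 3.68 µA

Equivalent of the parallel group: R_p = 1.489 kΩ.
V_A = 23.0 × 1.489/3.849 = 8.897 mV.
I(R_a) = V_A / R_a = 8.897/2.42 = 3.677 µA.
(Check via current divider: I_total = 5.976 µA; share G_k/ΣG = 0.6153 → same result.)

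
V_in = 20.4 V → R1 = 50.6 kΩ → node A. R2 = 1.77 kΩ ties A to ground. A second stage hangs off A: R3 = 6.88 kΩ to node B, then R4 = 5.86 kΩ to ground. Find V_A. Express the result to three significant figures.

Node A sees R2 in parallel with the series input of stage 2, R3 + R4 = 12.74 kΩ.
Effective lower resistance at A: R2 ‖ 12.74 = 1.554 kΩ.
First divider: V_A = V_in · 1.554/(50.6 + 1.554) = 0.6079 V.

V_A ≈ 0.608 V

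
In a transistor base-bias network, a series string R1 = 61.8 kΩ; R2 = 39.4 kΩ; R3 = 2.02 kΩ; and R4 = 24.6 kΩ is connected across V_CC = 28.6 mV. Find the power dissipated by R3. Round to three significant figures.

P ≈ 0.101 nW

ΣR = 127.8 kΩ → I = 28.6/127.8 = 0.2238 µA.
P(R3) = I²·R3 = (0.2238)² × 2.02 = 0.1011 nW.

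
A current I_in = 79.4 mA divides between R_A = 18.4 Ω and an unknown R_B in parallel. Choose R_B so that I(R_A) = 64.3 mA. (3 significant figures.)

R_B ≈ 78.4 Ω

In a two-way split, I_A/I_in = R_B/(R_A + R_B).
With f = 0.8098, R_B = R_A · f/(1−f) = 18.4 × 4.258 = 78.35 Ω.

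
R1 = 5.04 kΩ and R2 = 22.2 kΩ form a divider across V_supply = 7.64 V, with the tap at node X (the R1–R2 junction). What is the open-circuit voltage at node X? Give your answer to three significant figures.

With X open, the divider is unloaded: V_th = 7.64 × 22.2/27.24 = 6.226 V.

V_th ≈ 6.23 V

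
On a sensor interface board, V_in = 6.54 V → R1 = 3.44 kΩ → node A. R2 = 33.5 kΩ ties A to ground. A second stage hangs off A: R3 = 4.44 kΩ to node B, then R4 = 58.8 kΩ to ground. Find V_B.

V_B ≈ 5.26 V

The second stage (R3 + R4 = 63.24 kΩ) loads node A in parallel with R2.
R2 ‖ (R3+R4) = 21.90 kΩ.
V_A = 6.54 × 21.90/(3.44 + 21.90) = 5.652 V.
Stage 2 is unloaded, so V_B = V_A · R4/(R3+R4) = 5.652 × 58.8/63.24 = 5.255 V.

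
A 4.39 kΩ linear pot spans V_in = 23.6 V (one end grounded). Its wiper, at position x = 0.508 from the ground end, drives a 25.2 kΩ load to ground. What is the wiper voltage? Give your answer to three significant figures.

Split the track: R_lower = x·R_p = 2.230 kΩ, R_upper = (1−x)·R_p = 2.160 kΩ.
(x·R_p) ‖ R_L = 2.049 kΩ.
Loaded-divider output: V_out = 23.6 × 0.4868 = 11.49 V.
(Unloaded: V_out = x·V_in = 12.0 V.)

V_out ≈ 11.5 V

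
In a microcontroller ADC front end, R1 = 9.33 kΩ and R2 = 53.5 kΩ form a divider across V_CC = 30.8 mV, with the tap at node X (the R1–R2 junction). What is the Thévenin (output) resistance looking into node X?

With V_CC suppressed (replaced by a short), R_th = R1 ‖ R2 = (9.330 × 53.5)/(9.330 + 53.5) = 7.945 kΩ.

R_th ≈ 7.94 kΩ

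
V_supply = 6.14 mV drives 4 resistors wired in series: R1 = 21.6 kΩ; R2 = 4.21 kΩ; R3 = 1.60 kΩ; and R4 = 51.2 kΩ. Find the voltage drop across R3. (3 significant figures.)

V ≈ 0.125 mV

ΣR = 21.6 + 4.21 + 1.60 + 51.2 = 78.61 kΩ.
Voltage divider: V = V_supply · (1.600 / 78.61) = 6.14 × 0.02035 = 0.1250 mV.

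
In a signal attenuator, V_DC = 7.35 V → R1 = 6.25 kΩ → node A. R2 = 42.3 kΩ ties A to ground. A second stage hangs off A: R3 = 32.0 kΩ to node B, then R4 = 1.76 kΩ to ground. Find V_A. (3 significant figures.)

V_A ≈ 5.51 V

The second stage (R3 + R4 = 33.76 kΩ) loads node A in parallel with R2.
R2 ‖ (R3+R4) = 18.78 kΩ.
So V_A = 7.35 × 0.7503 = 5.514 V.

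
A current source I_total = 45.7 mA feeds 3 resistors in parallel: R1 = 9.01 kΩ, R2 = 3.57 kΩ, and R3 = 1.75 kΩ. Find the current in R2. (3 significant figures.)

I ≈ 13.3 mA

Total conductance ΣG = 1/9.01 + 1/3.57 + 1/1.75 = 0.9625 (units of 1/kΩ).
By the current-divider rule, I = I_total · G_k/ΣG = 45.7 × 0.2910 = 13.30 mA.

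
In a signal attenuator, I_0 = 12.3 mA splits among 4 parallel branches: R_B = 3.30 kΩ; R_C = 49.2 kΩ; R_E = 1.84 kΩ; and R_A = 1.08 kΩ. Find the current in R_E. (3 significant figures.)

I ≈ 3.73 mA

Total conductance ΣG = 1/3.30 + 1/49.2 + 1/1.84 + 1/1.08 = 1.793 (units of 1/kΩ).
By the current-divider rule, I = I_0 · G_k/ΣG = 12.3 × 0.3032 = 3.729 mA.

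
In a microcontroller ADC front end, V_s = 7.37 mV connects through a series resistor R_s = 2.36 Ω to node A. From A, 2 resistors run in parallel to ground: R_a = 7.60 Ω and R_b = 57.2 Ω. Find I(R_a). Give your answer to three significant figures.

I ≈ 0.717 mA

Combine the parallel branches: R_p = (1/7.60 + 1/57.2)⁻¹ = 6.709 Ω.
V_A by voltage divider: V_A = 7.37 × 6.709/(2.36 + 6.709) = 5.452 mV.
Branch current I = V_A/R_a = 5.452/7.60 = 0.7174 mA.
(Equivalently: I_total = 0.8127 mA, then current-divider fraction G_k/ΣG = 0.8827.)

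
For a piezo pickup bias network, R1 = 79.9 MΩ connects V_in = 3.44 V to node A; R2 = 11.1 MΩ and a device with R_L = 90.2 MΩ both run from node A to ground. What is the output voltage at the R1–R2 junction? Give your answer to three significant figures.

R2 ‖ R_L = (11.1 × 90.2)/(11.1 + 90.2) = 9.884 MΩ.
Voltage divider with the loaded lower leg: V_out = 3.44 × 9.884/(79.9 + 9.884) = 3.44 × 0.1101 = 0.3787 V.

V_out ≈ 0.379 V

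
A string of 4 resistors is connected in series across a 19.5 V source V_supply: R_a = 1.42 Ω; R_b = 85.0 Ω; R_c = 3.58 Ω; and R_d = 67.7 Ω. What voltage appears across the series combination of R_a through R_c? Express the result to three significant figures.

V ≈ 11.1 V

ΣR = 1.42 + 85.0 + 3.58 + 67.7 = 157.7 Ω.
R_{R_a..R_c} = 1.42 + 85.0 + 3.58 = 90.00 Ω.
V = V_supply · R/ΣR = 19.5 × 0.5707 = 11.13 V.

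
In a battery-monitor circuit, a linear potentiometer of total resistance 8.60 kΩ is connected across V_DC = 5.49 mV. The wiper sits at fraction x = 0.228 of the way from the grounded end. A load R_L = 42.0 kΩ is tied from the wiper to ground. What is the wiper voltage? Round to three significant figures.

V_out ≈ 1.21 mV

The pot divides into 6.639 kΩ above the wiper and 1.961 kΩ below.
R_L loads the lower segment: effective lower R = 1.873 kΩ.
Loaded-divider output: V_out = 5.49 × 0.2201 = 1.208 mV.
(Unloaded: V_out = x·V_DC = 1.25 mV.)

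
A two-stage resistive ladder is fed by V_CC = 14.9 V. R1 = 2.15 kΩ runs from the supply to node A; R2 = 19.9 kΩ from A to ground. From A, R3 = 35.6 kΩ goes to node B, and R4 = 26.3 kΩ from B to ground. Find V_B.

Node A sees R2 in parallel with the series input of stage 2, R3 + R4 = 61.90 kΩ.
Effective lower resistance at A: R2 ‖ 61.90 = 15.06 kΩ.
V_A = 14.9 × 15.06/(2.15 + 15.06) = 13.04 V.
Then the unloaded second divider: V_B = V_A × R4/(R3+R4) = 13.04 × 0.4249 = 5.540 V.

V_B ≈ 5.54 V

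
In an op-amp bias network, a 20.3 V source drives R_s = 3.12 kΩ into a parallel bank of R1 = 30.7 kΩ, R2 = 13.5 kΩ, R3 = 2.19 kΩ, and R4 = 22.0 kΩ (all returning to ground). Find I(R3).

I ≈ 3.20 mA

Combine the parallel branches: R_p = (1/30.7 + 1/13.5 + 1/2.19 + 1/22.0)⁻¹ = 1.643 kΩ.
V_A by voltage divider: V_A = 20.3 × 1.643/(3.12 + 1.643) = 7.002 V.
I(R3) = V_A / R3 = 7.002/2.19 = 3.197 mA.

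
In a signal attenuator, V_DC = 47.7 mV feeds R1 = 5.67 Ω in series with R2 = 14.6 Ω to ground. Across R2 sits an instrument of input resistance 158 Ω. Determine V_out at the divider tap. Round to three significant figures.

The load sits in parallel with R2, giving an effective lower resistance R2' = R2·R_L/(R2+R_L) = 13.37 Ω.
Voltage divider with the loaded lower leg: V_out = 47.7 × 13.37/(5.67 + 13.37) = 47.7 × 0.7021 = 33.49 mV.

V_out ≈ 33.5 mV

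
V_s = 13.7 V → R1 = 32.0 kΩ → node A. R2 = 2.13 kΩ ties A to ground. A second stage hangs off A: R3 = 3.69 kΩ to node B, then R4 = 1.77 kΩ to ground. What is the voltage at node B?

V_B ≈ 0.203 V

The second stage (R3 + R4 = 5.460 kΩ) loads node A in parallel with R2.
R2 ‖ (R3+R4) = 1.532 kΩ.
First divider: V_A = V_s · 1.532/(32.0 + 1.532) = 0.6260 V.
Stage 2 is unloaded, so V_B = V_A · R4/(R3+R4) = 0.6260 × 1.77/5.460 = 0.2029 V.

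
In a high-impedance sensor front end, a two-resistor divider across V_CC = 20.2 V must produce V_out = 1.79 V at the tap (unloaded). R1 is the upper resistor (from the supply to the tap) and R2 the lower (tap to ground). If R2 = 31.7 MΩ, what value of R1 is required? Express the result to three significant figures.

The divider ratio is R2/(R1+R2) = 1.79/20.2 = 0.08861.
Rearranging, R1 = R2·(1−k)/k = 31.7 × 10.28 = 326.0 MΩ.

R1 ≈ 326 MΩ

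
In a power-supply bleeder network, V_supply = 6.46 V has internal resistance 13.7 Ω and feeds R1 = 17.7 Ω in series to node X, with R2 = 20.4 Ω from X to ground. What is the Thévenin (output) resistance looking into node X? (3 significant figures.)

R1' = 13.7 + 17.7 = 31.40 Ω (source resistance + R1).
Looking into X with the source shorted: R_th = R1'·R2/(R1'+R2) = 31.40 × 20.4/51.80 = 12.37 Ω.

R_th ≈ 12.4 Ω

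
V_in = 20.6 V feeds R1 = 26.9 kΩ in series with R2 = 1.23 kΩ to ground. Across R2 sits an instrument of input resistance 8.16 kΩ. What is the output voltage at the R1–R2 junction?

V_out ≈ 0.787 V

The load sits in parallel with R2, giving an effective lower resistance R2' = R2·R_L/(R2+R_L) = 1.069 kΩ.
Now apply the divider: V_out = 20.6 × 0.03822 = 0.7873 V.
(Unloaded it would be 0.901 V; the load pulls it down.)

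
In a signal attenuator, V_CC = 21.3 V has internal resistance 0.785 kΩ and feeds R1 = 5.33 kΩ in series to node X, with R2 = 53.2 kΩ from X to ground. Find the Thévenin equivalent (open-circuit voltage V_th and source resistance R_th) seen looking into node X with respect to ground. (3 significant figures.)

R1' = 0.785 + 5.33 = 6.115 kΩ (source resistance + R1).
Open-circuit (no load on X): V_th = V_CC · R2/(R1' + R2) = 21.3 × 53.2/(6.115 + 53.2) = 19.10 V.
Zeroing V_CC shorts the top of R1' to ground, so R_th = R1' ‖ R2 = 5.485 kΩ.

V_th ≈ 19.1 V, R_th ≈ 5.48 kΩ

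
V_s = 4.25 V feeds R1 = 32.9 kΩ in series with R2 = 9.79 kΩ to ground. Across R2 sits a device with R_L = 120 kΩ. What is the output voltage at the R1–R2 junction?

V_out ≈ 0.917 V

R2 ‖ R_L = (9.79 × 120)/(9.79 + 120) = 9.052 kΩ.
Voltage divider with the loaded lower leg: V_out = 4.25 × 9.052/(32.9 + 9.052) = 4.25 × 0.2158 = 0.9170 V.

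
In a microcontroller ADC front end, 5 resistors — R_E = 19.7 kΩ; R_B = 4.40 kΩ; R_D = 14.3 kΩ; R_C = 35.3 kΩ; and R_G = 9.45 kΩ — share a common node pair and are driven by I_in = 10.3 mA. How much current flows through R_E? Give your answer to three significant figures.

Conductances: ΣG = 1/19.7 + 1/4.40 + 1/14.3 + 1/35.3 + 1/9.45 = 0.4821 (1/kΩ).
R_E takes the fraction G_k/ΣG = 0.05076/0.4821 = 0.1053, so I = 10.3 × 0.1053 = 1.084 mA.

I ≈ 1.08 mA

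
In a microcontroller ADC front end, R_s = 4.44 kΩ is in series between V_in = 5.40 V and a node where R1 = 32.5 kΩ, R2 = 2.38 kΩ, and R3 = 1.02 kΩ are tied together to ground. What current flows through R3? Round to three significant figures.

I ≈ 0.720 mA

Parallel bank: R_p = 1/(1/32.5 + 1/2.38 + 1/1.02) = 0.6987 kΩ.
V_A = 5.40 × 0.6987/5.139 = 0.7342 V.
Branch current I = V_A/R3 = 0.7342/1.02 = 0.7198 mA.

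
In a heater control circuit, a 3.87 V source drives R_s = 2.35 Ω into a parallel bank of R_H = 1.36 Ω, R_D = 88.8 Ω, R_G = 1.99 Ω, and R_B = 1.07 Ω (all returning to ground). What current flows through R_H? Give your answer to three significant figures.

I ≈ 0.464 A

Equivalent of the parallel group: R_p = 0.4579 Ω.
Node voltage V_A = V_s · R_p/(R_s + R_p) = 3.87 × 0.1631 = 0.6312 V.
I(R_H) = V_A / R_H = 0.6312/1.36 = 0.4641 A.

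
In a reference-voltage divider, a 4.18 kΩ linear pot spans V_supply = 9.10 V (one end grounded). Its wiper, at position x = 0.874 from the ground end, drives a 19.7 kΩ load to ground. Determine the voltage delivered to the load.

Split the track: R_lower = x·R_p = 3.653 kΩ, R_upper = (1−x)·R_p = 0.5267 kΩ.
R_L loads the lower segment: effective lower R = 3.082 kΩ.
V_out = 9.10 × 3.082/(0.5267 + 3.082) = 7.772 V.

V_out ≈ 7.77 V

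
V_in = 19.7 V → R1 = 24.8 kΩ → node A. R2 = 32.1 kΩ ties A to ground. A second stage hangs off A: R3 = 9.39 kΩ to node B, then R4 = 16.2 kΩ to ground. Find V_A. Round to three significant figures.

V_A ≈ 7.19 V

Node A sees R2 in parallel with the series input of stage 2, R3 + R4 = 25.59 kΩ.
R2 ‖ (R3+R4) = 14.24 kΩ.
V_A = 19.7 × 14.24/(24.8 + 14.24) = 7.185 V.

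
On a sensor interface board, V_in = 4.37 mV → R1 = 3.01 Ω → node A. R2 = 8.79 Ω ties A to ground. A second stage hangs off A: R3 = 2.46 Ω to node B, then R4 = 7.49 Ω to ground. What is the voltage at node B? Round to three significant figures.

V_B ≈ 2.00 mV

The second stage (R3 + R4 = 9.950 Ω) loads node A in parallel with R2.
Effective lower resistance at A: R2 ‖ 9.950 = 4.667 Ω.
First divider: V_A = V_in · 4.667/(3.01 + 4.667) = 2.657 mV.
V_B = V_A × 0.7528 = 2.000 mV.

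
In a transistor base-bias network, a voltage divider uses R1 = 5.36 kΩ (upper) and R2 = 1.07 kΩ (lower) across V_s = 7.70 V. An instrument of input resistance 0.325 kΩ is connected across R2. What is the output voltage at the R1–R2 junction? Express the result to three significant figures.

V_out ≈ 0.342 V

First combine the lower leg with the load: R2 ‖ R_L = 0.2493 kΩ.
Then V_out = V_s · R2'/(R1 + R2') = 7.70 × 0.2493/5.609 = 0.3422 V.
(Unloaded it would be 1.28 V; the load pulls it down.)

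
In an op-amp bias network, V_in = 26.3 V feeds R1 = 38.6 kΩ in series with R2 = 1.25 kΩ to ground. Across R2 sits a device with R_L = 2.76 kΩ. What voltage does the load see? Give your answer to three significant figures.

First combine the lower leg with the load: R2 ‖ R_L = 0.8603 kΩ.
Now apply the divider: V_out = 26.3 × 0.02180 = 0.5734 V.

V_out ≈ 0.573 V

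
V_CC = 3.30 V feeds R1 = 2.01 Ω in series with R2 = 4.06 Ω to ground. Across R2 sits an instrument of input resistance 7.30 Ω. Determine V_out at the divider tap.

V_out ≈ 1.86 V

R2 ‖ R_L = (4.06 × 7.30)/(4.06 + 7.30) = 2.609 Ω.
Now apply the divider: V_out = 3.30 × 0.5648 = 1.864 V.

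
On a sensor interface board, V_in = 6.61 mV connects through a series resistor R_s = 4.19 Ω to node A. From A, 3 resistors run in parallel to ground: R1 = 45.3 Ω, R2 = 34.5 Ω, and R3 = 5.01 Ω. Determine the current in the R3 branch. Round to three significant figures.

I ≈ 0.644 mA

Parallel bank: R_p = 1/(1/45.3 + 1/34.5 + 1/5.01) = 3.989 Ω.
Node voltage V_A = V_in · R_p/(R_s + R_p) = 6.61 × 0.4877 = 3.224 mV.
Branch current I = V_A/R3 = 3.224/5.01 = 0.6435 mA.
(Check via current divider: I_total = 0.8081 mA; share G_k/ΣG = 0.7963 → same result.)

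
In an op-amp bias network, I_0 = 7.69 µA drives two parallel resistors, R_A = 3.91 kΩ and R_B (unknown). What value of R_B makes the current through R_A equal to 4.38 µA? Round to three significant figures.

The fraction through R_A equals R_B/(R_A+R_B).
4.38/7.69 = R_B/(R_A + R_B) → R_B = R_A · (0.5696)/(1 − 0.5696) = 3.91 × 1.323 = 5.174 kΩ.

R_B ≈ 5.17 kΩ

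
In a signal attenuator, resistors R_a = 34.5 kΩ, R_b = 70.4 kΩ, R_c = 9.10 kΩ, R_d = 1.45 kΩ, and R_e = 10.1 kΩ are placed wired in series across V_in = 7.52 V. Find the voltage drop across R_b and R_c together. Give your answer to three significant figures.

Series total: ΣR = 34.5 + 70.4 + 9.10 + 1.45 + 10.1 = 125.6 kΩ.
R_{R_b..R_c} = 70.4 + 9.10 = 79.50 kΩ.
By the voltage-divider rule, V = 7.52 × 79.50/125.6 = 4.762 V.

V ≈ 4.76 V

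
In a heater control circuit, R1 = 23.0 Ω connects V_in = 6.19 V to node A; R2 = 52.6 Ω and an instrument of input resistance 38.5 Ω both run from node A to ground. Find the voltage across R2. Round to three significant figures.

First combine the lower leg with the load: R2 ‖ R_L = 22.23 Ω.
Now apply the divider: V_out = 6.19 × 0.4915 = 3.042 V.

V_out ≈ 3.04 V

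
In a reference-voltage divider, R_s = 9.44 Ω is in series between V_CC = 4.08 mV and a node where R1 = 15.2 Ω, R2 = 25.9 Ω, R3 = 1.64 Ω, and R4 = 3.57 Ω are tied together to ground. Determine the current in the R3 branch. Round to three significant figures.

I ≈ 0.240 mA

Equivalent of the parallel group: R_p = 1.006 Ω.
V_A = 4.08 × 1.006/10.45 = 0.3928 mV.
Branch current I = V_A/R3 = 0.3928/1.64 = 0.2395 mA.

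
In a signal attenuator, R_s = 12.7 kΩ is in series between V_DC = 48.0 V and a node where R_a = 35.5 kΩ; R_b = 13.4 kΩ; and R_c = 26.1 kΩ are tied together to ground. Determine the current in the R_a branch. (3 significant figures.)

Combine the parallel branches: R_p = (1/35.5 + 1/13.4 + 1/26.1)⁻¹ = 7.087 kΩ.
V_A = 48.0 × 7.087/19.79 = 17.19 V.
I(R_a) = V_A / R_a = 17.19/35.5 = 0.4843 mA.

I ≈ 0.484 mA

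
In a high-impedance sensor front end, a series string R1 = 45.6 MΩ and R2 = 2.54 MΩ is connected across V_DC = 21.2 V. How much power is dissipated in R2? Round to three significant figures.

P ≈ 0.493 µW

ΣR = 48.14 MΩ → I = 21.2/48.14 = 0.4404 µA.
P(R2) = I²·R2 = (0.4404)² × 2.54 = 0.4926 µW.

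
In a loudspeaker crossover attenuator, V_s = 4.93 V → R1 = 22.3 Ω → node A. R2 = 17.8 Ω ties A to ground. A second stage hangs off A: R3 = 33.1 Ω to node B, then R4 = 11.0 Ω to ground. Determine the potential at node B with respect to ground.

V_B ≈ 0.446 V

The second stage (R3 + R4 = 44.10 Ω) loads node A in parallel with R2.
R2 ‖ (R3+R4) = 12.68 Ω.
So V_A = 4.93 × 0.3625 = 1.787 V.
Stage 2 is unloaded, so V_B = V_A · R4/(R3+R4) = 1.787 × 11.0/44.10 = 0.4458 V.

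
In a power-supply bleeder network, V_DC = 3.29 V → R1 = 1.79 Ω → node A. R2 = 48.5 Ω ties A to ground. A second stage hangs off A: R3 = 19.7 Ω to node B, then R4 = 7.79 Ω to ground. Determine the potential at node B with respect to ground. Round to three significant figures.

Looking into the second stage from A: R3 + R4 = 27.49 Ω appears in parallel with R2.
R2 ‖ (R3+R4) = 17.55 Ω.
First divider: V_A = V_DC · 17.55/(1.79 + 17.55) = 2.985 V.
Stage 2 is unloaded, so V_B = V_A · R4/(R3+R4) = 2.985 × 7.79/27.49 = 0.8460 V.

V_B ≈ 0.846 V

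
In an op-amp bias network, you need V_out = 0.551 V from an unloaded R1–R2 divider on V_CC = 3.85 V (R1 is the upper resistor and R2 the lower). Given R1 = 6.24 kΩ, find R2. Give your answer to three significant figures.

V_out/V_CC = R2/(R1+R2) = 0.1431.
Rearranging, R2 = R1·k/(1−k) = 6.24 × 0.1670 = 1.042 kΩ.

R2 ≈ 1.04 kΩ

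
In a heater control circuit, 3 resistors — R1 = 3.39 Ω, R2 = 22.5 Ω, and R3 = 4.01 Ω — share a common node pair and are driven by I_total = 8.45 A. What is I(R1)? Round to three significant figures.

I ≈ 4.23 A

Conductances: ΣG = 1/3.39 + 1/22.5 + 1/4.01 = 0.5888 (1/Ω).
Current divider: I(R1) = I_total · G_k/ΣG = 8.45 × (0.2950/0.5888) = 8.45 × 0.5010 = 4.233 A.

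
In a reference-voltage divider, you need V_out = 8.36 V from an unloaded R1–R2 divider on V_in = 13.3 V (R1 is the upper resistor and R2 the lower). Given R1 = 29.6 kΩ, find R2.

R2 ≈ 50.1 kΩ

Required fraction k = V_out/V_in = 0.6286.
Rearranging, R2 = R1·k/(1−k) = 29.6 × 1.692 = 50.09 kΩ.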